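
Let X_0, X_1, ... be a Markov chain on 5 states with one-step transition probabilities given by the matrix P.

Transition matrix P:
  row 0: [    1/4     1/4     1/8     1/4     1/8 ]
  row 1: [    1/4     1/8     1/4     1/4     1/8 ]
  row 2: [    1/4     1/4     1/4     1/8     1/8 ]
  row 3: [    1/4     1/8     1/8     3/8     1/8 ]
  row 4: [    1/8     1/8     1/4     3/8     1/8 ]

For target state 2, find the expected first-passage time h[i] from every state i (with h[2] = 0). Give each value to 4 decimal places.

First-step conditioning: h[2] = 0; for i ≠ 2, h[i] = 1 + Σ_k P[i][k]·h[k].
  h[0] = 1 + 1/4·h[0] + 1/4·h[1] + 1/4·h[3] + 1/8·h[4]
  h[1] = 1 + 1/4·h[0] + 1/8·h[1] + 1/4·h[3] + 1/8·h[4]
  h[3] = 1 + 1/4·h[0] + 1/8·h[1] + 3/8·h[3] + 1/8·h[4]
  h[4] = 1 + 1/8·h[0] + 1/8·h[1] + 3/8·h[3] + 1/8·h[4]
Solving the 4×4 linear system over states ≠ 2 gives exactly h = [4032/655, 3584/655, 0, 4096/655, 3592/655] (h[2] = 0 is the target).

h = [6.1557, 5.4718, 0.0000, 6.2534, 5.4840]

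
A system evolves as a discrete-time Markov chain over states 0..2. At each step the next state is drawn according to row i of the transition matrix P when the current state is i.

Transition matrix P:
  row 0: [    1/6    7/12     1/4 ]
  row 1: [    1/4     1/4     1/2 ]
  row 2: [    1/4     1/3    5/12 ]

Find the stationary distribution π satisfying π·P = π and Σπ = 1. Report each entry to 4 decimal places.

Balance equations π_j = Σ_i π_i·P[i][j]:
  π_0 = 1/6·π_0 + 1/4·π_1 + 1/4·π_2
  π_1 = 7/12·π_0 + 1/4·π_1 + 1/3·π_2
  normalize: π_0 + π_1 + π_2 = 1
Solving the linear system gives exactly π = [3/13, 61/169, 69/169].

π = [0.2308, 0.3609, 0.4083]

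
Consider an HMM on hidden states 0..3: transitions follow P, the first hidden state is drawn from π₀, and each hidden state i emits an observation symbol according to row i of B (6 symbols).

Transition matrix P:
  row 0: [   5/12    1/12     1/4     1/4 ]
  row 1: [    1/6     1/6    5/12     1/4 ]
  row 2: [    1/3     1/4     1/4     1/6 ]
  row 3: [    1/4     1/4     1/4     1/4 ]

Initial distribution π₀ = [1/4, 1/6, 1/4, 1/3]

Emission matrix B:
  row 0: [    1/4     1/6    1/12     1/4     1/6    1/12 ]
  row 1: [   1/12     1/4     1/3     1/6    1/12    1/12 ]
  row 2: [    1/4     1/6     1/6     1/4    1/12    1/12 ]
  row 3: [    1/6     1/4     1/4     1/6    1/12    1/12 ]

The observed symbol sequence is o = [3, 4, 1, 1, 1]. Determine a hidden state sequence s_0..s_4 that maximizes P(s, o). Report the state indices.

path = [0, 0, 0, 0, 0]

t=0: δ = [6.250e-02, 2.778e-02, 6.250e-02, 5.556e-02]  (obs o_0=3)
t=1: δ = [4.340e-03, 1.302e-03, 1.302e-03, 1.302e-03]  ψ = [0, 2, 0, 0]  (obs o_1=4)
t=2: δ = [3.014e-04, 9.042e-05, 1.808e-04, 2.713e-04]  ψ = [0, 0, 0, 0]  (obs o_2=1)
t=3: δ = [2.093e-05, 1.695e-05, 1.256e-05, 1.884e-05]  ψ = [0, 3, 0, 0]  (obs o_3=1)
t=4: δ = [1.454e-06, 1.177e-06, 1.177e-06, 1.308e-06]  ψ = [0, 3, 1, 0]  (obs o_4=1)
backtrack: best end state = 0; path = [0, 0, 0, 0, 0]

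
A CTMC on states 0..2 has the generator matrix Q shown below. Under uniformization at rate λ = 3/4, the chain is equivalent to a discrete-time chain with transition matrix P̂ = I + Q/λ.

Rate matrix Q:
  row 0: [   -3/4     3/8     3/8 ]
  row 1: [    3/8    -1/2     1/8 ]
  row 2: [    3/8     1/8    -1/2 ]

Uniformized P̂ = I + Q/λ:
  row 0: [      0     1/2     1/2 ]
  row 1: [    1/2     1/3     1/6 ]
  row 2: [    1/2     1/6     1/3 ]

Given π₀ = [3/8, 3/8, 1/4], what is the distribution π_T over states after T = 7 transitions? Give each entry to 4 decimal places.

π = [0.3330, 0.3335, 0.3335]

t=0: π = [0.3750, 0.3750, 0.2500]
t=1: π = [0.3125, 0.3542, 0.3333]
t=2: π = [0.3438, 0.3299, 0.3264]
t=3: π = [0.3281, 0.3362, 0.3356]
t=4: π = [0.3359, 0.3321, 0.3320]
t=5: π = [0.3320, 0.3340, 0.3340]
t=6: π = [0.3340, 0.3330, 0.3330]
t=7: π = [0.3330, 0.3335, 0.3335]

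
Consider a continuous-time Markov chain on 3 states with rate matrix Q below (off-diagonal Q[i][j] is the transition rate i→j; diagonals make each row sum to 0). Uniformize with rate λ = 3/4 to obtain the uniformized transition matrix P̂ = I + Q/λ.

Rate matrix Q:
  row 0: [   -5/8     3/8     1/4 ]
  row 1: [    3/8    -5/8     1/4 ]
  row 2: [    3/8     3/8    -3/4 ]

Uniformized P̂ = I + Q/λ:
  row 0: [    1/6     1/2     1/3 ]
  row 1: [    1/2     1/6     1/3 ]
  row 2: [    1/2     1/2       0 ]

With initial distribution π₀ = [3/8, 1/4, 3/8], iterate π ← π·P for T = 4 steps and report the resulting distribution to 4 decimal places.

π = [0.3750, 0.3735, 0.2515]

t=0: π = [0.3750, 0.2500, 0.3750]
t=1: π = [0.3750, 0.4167, 0.2083]
t=2: π = [0.3750, 0.3611, 0.2639]
t=3: π = [0.3750, 0.3796, 0.2454]
t=4: π = [0.3750, 0.3735, 0.2515]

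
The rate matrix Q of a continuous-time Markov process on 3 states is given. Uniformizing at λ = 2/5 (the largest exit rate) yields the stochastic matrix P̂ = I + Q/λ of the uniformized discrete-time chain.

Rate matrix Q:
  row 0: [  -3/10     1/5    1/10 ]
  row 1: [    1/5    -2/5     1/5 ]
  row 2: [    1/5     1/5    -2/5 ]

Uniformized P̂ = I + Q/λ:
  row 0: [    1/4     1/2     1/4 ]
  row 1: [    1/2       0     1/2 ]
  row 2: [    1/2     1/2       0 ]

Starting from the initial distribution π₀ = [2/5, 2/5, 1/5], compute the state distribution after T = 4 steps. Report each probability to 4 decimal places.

π = [0.4000, 0.3375, 0.2625]

t=0: π = [0.4000, 0.4000, 0.2000]
t=1: π = [0.4000, 0.3000, 0.3000]
t=2: π = [0.4000, 0.3500, 0.2500]
t=3: π = [0.4000, 0.3250, 0.2750]
t=4: π = [0.4000, 0.3375, 0.2625]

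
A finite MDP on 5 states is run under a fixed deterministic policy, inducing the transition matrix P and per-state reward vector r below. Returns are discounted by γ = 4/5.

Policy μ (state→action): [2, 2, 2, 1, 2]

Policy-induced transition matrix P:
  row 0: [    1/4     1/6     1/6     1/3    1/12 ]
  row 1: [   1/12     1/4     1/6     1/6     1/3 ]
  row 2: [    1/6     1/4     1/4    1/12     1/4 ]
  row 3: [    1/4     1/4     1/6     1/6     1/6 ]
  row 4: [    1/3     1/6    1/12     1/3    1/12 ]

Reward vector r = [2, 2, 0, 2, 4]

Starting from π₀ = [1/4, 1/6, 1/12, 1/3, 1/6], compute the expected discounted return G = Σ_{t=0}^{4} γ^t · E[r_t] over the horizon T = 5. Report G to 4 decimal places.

t=0: π = [0.2500, 0.1667, 0.0833, 0.3333, 0.1667], E[r] = 2.1667, γ^t·E[r] = 2.166667, running G = 2.166667
t=1: π = [0.2292, 0.2153, 0.1597, 0.2292, 0.1667], E[r] = 2.0139, γ^t·E[r] = 1.611111, running G = 3.777778
t=2: π = [0.2147, 0.2170, 0.1661, 0.2193, 0.1829], E[r] = 2.0336, γ^t·E[r] = 1.301481, running G = 5.079259
t=3: π = [0.2152, 0.2169, 0.1653, 0.2191, 0.1835], E[r] = 2.0366, γ^t·E[r] = 1.042716, running G = 6.121975
t=4: π = [0.2154, 0.2168, 0.1651, 0.2194, 0.1834], E[r] = 2.0364, γ^t·E[r] = 0.834117, running G = 6.956092

G = 6.9561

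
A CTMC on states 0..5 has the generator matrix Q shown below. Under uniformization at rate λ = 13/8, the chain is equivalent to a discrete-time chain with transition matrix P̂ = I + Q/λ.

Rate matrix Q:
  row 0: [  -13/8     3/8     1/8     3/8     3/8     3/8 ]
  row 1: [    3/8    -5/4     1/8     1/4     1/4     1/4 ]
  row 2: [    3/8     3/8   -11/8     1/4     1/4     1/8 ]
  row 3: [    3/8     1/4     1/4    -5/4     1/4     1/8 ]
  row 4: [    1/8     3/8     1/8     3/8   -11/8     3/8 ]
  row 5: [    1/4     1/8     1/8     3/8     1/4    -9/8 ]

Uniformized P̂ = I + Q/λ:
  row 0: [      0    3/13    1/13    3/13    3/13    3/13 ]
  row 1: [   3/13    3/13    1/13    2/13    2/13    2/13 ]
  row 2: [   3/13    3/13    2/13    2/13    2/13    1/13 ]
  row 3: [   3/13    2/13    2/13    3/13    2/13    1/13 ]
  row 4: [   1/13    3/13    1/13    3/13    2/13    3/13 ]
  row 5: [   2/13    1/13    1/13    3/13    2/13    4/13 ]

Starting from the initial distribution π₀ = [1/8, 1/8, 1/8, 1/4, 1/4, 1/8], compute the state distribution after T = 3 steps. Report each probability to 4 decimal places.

t=0: π = [0.1250, 0.1250, 0.1250, 0.2500, 0.2500, 0.1250]
t=1: π = [0.1538, 0.1923, 0.1058, 0.2115, 0.1635, 0.1731]
t=2: π = [0.1568, 0.1879, 0.1013, 0.2078, 0.1657, 0.1805]
t=3: π = [0.1552, 0.1870, 0.1007, 0.2085, 0.1659, 0.1826]

π = [0.1552, 0.1870, 0.1007, 0.2085, 0.1659, 0.1826]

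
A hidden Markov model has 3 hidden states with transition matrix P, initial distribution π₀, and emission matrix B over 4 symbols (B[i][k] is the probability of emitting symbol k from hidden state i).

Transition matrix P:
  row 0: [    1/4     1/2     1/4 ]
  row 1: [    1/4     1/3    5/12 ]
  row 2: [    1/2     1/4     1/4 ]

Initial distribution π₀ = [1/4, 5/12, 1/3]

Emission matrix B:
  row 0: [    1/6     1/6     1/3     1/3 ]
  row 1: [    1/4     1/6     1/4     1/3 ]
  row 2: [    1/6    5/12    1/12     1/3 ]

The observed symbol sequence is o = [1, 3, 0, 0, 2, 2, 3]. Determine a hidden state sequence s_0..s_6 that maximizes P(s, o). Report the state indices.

path = [2, 0, 1, 2, 0, 1, 2]

t=0: δ = [4.167e-02, 6.944e-02, 1.389e-01]  (obs o_0=1)
t=1: δ = [2.315e-02, 1.157e-02, 1.157e-02]  ψ = [2, 2, 2]  (obs o_1=3)
t=2: δ = [9.645e-04, 2.894e-03, 9.645e-04]  ψ = [0, 0, 0]  (obs o_2=0)
t=3: δ = [1.206e-04, 2.411e-04, 2.009e-04]  ψ = [1, 1, 1]  (obs o_3=0)
t=4: δ = [3.349e-05, 2.009e-05, 8.372e-06]  ψ = [2, 1, 1]  (obs o_4=2)
t=5: δ = [2.791e-06, 4.186e-06, 6.977e-07]  ψ = [0, 0, 0]  (obs o_5=2)
t=6: δ = [3.489e-07, 4.651e-07, 5.814e-07]  ψ = [1, 0, 1]  (obs o_6=3)
backtrack: best end state = 2; path = [2, 0, 1, 2, 0, 1, 2]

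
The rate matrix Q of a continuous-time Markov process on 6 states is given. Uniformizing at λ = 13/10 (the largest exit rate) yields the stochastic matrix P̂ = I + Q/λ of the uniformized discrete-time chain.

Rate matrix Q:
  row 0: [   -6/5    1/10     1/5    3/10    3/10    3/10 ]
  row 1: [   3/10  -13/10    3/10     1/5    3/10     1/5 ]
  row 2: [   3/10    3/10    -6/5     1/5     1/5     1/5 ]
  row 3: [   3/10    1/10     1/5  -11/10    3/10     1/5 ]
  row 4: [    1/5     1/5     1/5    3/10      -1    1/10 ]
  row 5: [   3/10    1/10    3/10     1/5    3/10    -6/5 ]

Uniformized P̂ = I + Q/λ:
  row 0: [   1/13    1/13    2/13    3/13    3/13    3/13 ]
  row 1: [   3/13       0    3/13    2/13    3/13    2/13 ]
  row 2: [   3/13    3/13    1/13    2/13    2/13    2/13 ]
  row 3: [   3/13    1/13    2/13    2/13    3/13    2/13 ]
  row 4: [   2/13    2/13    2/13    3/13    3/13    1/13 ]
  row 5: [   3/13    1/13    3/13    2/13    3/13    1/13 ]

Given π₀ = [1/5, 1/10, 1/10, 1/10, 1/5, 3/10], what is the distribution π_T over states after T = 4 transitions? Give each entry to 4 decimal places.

π = [0.1854, 0.1102, 0.1607, 0.1849, 0.2184, 0.1405]

t=0: π = [0.2000, 0.1000, 0.1000, 0.1000, 0.2000, 0.3000]
t=1: π = [0.1846, 0.1000, 0.1769, 0.1846, 0.2231, 0.1308]
t=2: π = [0.1852, 0.1136, 0.1580, 0.1852, 0.2172, 0.1408]
t=3: π = [0.1856, 0.1092, 0.1613, 0.1848, 0.2186, 0.1406]
t=4: π = [0.1854, 0.1102, 0.1607, 0.1849, 0.2184, 0.1405]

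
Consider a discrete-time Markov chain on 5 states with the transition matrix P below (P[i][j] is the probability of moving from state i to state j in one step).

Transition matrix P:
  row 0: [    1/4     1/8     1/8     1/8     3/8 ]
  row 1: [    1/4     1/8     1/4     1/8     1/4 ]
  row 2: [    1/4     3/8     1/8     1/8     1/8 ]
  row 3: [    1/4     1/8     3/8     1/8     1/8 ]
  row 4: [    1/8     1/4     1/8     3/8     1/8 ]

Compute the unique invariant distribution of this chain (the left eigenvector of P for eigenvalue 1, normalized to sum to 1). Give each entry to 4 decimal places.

Balance equations π_j = Σ_i π_i·P[i][j]:
  π_0 = 1/4·π_0 + 1/4·π_1 + 1/4·π_2 + 1/4·π_3 + 1/8·π_4
  π_1 = 1/8·π_0 + 1/8·π_1 + 3/8·π_2 + 1/8·π_3 + 1/4·π_4
  π_2 = 1/8·π_0 + 1/4·π_1 + 1/8·π_2 + 3/8·π_3 + 1/8·π_4
  π_3 = 1/8·π_0 + 1/8·π_1 + 1/8·π_2 + 1/8·π_3 + 3/8·π_4
  normalize: π_0 + π_1 + π_2 + π_3 + π_4 = 1
Solving the linear system gives exactly π = [601/2680, 267/1340, 13/67, 473/2680, 69/335].

π = [0.2243, 0.1993, 0.1940, 0.1765, 0.2060]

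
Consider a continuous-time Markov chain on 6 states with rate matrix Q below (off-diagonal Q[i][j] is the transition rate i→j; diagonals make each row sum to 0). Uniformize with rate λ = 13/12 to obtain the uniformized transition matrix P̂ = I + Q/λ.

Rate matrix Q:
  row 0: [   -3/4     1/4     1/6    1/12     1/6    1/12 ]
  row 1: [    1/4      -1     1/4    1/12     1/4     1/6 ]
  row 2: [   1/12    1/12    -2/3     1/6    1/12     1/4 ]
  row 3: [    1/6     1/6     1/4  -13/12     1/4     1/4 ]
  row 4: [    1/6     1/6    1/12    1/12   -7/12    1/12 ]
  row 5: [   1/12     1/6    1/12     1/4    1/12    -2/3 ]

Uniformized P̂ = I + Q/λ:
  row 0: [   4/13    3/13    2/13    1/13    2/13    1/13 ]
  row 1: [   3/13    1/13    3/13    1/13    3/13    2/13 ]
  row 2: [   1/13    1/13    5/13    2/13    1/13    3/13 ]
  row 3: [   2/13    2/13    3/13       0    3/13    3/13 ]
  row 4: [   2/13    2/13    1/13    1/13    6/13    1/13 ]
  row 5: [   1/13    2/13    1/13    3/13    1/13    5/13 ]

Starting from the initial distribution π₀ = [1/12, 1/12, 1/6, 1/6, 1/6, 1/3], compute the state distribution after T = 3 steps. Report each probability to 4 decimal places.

π = [0.1584, 0.1409, 0.1843, 0.1138, 0.2053, 0.1974]

t=0: π = [0.0833, 0.0833, 0.1667, 0.1667, 0.1667, 0.3333]
t=1: π = [0.1346, 0.1410, 0.1731, 0.1282, 0.1859, 0.2372]
t=2: π = [0.1538, 0.1400, 0.1820, 0.1169, 0.2002, 0.2071]
t=3: π = [0.1584, 0.1409, 0.1843, 0.1138, 0.2053, 0.1974]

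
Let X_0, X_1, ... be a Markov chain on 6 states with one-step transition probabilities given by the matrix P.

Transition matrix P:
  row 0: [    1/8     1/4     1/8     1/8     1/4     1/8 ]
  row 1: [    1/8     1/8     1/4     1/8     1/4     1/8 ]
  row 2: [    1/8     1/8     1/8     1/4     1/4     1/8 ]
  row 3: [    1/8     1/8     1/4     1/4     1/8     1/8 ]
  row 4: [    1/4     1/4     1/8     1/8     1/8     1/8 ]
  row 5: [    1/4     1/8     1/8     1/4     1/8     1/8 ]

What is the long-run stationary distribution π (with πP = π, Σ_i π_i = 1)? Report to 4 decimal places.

Balance equations π_j = Σ_i π_i·P[i][j]:
  π_0 = 1/8·π_0 + 1/8·π_1 + 1/8·π_2 + 1/8·π_3 + 1/4·π_4 + 1/4·π_5
  π_1 = 1/4·π_0 + 1/8·π_1 + 1/8·π_2 + 1/8·π_3 + 1/4·π_4 + 1/8·π_5
  π_2 = 1/8·π_0 + 1/4·π_1 + 1/8·π_2 + 1/4·π_3 + 1/8·π_4 + 1/8·π_5
  π_3 = 1/8·π_0 + 1/8·π_1 + 1/4·π_2 + 1/4·π_3 + 1/8·π_4 + 1/4·π_5
  π_4 = 1/4·π_0 + 1/4·π_1 + 1/4·π_2 + 1/8·π_3 + 1/8·π_4 + 1/8·π_5
  normalize: π_0 + π_1 + π_2 + π_3 + π_4 + π_5 = 1
Solving the linear system gives exactly π = [1981/12072, 85/503, 681/4024, 93/503, 2267/12072, 1/8].

π = [0.1641, 0.1690, 0.1692, 0.1849, 0.1878, 0.1250]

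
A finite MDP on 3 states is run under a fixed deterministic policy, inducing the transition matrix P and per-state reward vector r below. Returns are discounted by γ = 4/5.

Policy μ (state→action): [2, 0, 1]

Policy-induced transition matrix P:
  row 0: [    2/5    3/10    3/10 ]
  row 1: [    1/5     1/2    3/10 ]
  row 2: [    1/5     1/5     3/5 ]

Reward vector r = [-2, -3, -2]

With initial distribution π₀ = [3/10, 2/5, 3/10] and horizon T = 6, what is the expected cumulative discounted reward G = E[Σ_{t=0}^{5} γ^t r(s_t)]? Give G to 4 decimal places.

t=0: π = [0.3000, 0.4000, 0.3000], E[r] = -2.4000, γ^t·E[r] = -2.400000, running G = -2.400000
t=1: π = [0.2600, 0.3500, 0.3900], E[r] = -2.3500, γ^t·E[r] = -1.880000, running G = -4.280000
t=2: π = [0.2520, 0.3310, 0.4170], E[r] = -2.3310, γ^t·E[r] = -1.491840, running G = -5.771840
t=3: π = [0.2504, 0.3245, 0.4251], E[r] = -2.3245, γ^t·E[r] = -1.190144, running G = -6.961984
t=4: π = [0.2501, 0.3224, 0.4275], E[r] = -2.3224, γ^t·E[r] = -0.951251, running G = -7.913235
t=5: π = [0.2500, 0.3217, 0.4283], E[r] = -2.3217, γ^t·E[r] = -0.760783, running G = -8.674018

G = -8.6740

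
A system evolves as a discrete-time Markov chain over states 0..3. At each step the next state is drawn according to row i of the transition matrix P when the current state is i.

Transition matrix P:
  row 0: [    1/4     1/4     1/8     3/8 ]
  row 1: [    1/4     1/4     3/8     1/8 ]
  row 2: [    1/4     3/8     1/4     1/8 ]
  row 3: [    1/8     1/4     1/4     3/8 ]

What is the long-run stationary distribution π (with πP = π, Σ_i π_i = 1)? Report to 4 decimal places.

π = [0.2200, 0.2822, 0.2578, 0.2400]

Balance equations π_j = Σ_i π_i·P[i][j]:
  π_0 = 1/4·π_0 + 1/4·π_1 + 1/4·π_2 + 1/8·π_3
  π_1 = 1/4·π_0 + 1/4·π_1 + 3/8·π_2 + 1/4·π_3
  π_2 = 1/8·π_0 + 3/8·π_1 + 1/4·π_2 + 1/4·π_3
  normalize: π_0 + π_1 + π_2 + π_3 = 1
Solving the linear system gives exactly π = [11/50, 127/450, 58/225, 6/25].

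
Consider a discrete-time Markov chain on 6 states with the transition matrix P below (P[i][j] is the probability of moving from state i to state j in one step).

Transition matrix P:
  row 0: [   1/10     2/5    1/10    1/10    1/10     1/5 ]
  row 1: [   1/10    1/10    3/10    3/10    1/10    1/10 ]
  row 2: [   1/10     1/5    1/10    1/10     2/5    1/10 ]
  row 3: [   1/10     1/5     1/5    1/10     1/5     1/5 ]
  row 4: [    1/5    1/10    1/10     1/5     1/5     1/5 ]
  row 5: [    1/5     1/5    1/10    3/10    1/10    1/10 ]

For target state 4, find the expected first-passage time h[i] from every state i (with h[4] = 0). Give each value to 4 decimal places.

First-step conditioning: h[4] = 0; for i ≠ 4, h[i] = 1 + Σ_k P[i][k]·h[k].
  h[0] = 1 + 1/10·h[0] + 2/5·h[1] + 1/10·h[2] + 1/10·h[3] + 1/5·h[5]
  h[1] = 1 + 1/10·h[0] + 1/10·h[1] + 3/10·h[2] + 3/10·h[3] + 1/10·h[5]
  h[2] = 1 + 1/10·h[0] + 1/5·h[1] + 1/10·h[2] + 1/10·h[3] + 1/10·h[5]
  h[3] = 1 + 1/10·h[0] + 1/5·h[1] + 1/5·h[2] + 1/10·h[3] + 1/5·h[5]
  h[5] = 1 + 1/5·h[0] + 1/5·h[1] + 1/10·h[2] + 3/10·h[3] + 1/10·h[5]
Solving the 5×5 linear system over states ≠ 4 gives exactly h = [149540/24947, 140380/24947, 106660/24947, 132130/24947, 0, 148040/24947] (h[4] = 0 is the target).

h = [5.9943, 5.6271, 4.2755, 5.2964, 0.0000, 5.9342]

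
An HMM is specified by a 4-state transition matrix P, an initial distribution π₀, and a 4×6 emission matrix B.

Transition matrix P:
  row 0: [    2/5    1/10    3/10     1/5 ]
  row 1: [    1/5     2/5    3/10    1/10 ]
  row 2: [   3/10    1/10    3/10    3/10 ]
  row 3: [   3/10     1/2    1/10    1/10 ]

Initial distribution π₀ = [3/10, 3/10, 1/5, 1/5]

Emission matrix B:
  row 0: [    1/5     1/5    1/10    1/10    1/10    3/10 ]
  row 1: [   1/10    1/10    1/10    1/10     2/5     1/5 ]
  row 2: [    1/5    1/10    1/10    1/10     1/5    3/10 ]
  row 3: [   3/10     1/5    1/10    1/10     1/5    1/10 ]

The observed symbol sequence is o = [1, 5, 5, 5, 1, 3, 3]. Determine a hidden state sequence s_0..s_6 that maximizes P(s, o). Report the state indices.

path = [0, 0, 0, 0, 0, 0, 0]

t=0: δ = [6.000e-02, 3.000e-02, 2.000e-02, 4.000e-02]  (obs o_0=1)
t=1: δ = [7.200e-03, 4.000e-03, 5.400e-03, 1.200e-03]  ψ = [0, 3, 0, 0]  (obs o_1=5)
t=2: δ = [8.640e-04, 3.200e-04, 6.480e-04, 1.620e-04]  ψ = [0, 1, 0, 2]  (obs o_2=5)
t=3: δ = [1.037e-04, 2.560e-05, 7.776e-05, 1.944e-05]  ψ = [0, 1, 0, 2]  (obs o_3=5)
t=4: δ = [8.294e-06, 1.037e-06, 3.110e-06, 4.666e-06]  ψ = [0, 0, 0, 2]  (obs o_4=1)
t=5: δ = [3.318e-07, 2.333e-07, 2.488e-07, 1.659e-07]  ψ = [0, 3, 0, 0]  (obs o_5=3)
t=6: δ = [1.327e-08, 9.331e-09, 9.953e-09, 7.465e-09]  ψ = [0, 1, 0, 2]  (obs o_6=3)
backtrack: best end state = 0; path = [0, 0, 0, 0, 0, 0, 0]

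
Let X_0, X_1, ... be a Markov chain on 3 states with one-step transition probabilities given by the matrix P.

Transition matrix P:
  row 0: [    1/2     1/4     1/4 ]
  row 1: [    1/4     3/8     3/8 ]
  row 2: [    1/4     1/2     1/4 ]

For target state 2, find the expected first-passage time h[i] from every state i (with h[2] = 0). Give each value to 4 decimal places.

First-step conditioning: h[2] = 0; for i ≠ 2, h[i] = 1 + Σ_k P[i][k]·h[k].
  h[0] = 1 + 1/2·h[0] + 1/4·h[1]
  h[1] = 1 + 1/4·h[0] + 3/8·h[1]
Solving the 2×2 linear system over states ≠ 2 gives exactly h = [7/2, 3, 0] (h[2] = 0 is the target).

h = [3.5000, 3.0000, 0.0000]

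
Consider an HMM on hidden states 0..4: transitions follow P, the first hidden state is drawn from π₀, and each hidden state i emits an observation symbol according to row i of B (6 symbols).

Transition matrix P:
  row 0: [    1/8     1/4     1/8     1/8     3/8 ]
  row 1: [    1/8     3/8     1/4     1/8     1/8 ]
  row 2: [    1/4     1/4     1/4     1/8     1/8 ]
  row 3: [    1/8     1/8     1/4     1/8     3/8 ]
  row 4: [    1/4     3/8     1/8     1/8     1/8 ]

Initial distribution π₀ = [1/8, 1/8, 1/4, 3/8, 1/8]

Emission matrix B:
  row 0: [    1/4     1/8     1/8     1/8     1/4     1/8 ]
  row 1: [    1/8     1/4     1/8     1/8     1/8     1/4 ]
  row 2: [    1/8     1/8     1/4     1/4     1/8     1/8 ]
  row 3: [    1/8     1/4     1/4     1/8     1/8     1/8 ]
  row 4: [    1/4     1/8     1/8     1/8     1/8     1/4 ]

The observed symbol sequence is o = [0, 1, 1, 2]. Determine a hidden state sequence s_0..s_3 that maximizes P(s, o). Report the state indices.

t=0: δ = [3.125e-02, 1.562e-02, 3.125e-02, 4.688e-02, 3.125e-02]  (obs o_0=0)
t=1: δ = [9.766e-04, 2.930e-03, 1.465e-03, 1.465e-03, 2.197e-03]  ψ = [2, 4, 3, 3, 3]  (obs o_1=1)
t=2: δ = [6.866e-05, 2.747e-04, 9.155e-05, 9.155e-05, 6.866e-05]  ψ = [4, 1, 1, 1, 3]  (obs o_2=1)
t=3: δ = [4.292e-06, 1.287e-05, 1.717e-05, 8.583e-06, 4.292e-06]  ψ = [1, 1, 1, 1, 1]  (obs o_3=2)
backtrack: best end state = 2; path = [4, 1, 1, 2]

path = [4, 1, 1, 2]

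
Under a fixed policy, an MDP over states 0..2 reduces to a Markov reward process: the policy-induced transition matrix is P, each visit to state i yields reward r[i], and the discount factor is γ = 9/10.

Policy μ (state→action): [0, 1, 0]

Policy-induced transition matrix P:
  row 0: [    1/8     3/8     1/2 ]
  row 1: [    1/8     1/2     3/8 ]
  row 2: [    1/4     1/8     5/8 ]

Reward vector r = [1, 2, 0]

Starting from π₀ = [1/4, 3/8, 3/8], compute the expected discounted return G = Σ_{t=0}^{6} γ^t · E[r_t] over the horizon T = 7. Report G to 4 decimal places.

t=0: π = [0.2500, 0.3750, 0.3750], E[r] = 1.0000, γ^t·E[r] = 1.000000, running G = 1.000000
t=1: π = [0.1719, 0.3281, 0.5000], E[r] = 0.8281, γ^t·E[r] = 0.745313, running G = 1.745313
t=2: π = [0.1875, 0.2910, 0.5215], E[r] = 0.7695, γ^t·E[r] = 0.623320, running G = 2.368633
t=3: π = [0.1902, 0.2810, 0.5288], E[r] = 0.7522, γ^t·E[r] = 0.548352, running G = 2.916985
t=4: π = [0.1911, 0.2779, 0.5310], E[r] = 0.7469, γ^t·E[r] = 0.490073, running G = 3.407057
t=5: π = [0.1914, 0.2770, 0.5316], E[r] = 0.7454, γ^t·E[r] = 0.440131, running G = 3.847188
t=6: π = [0.1915, 0.2767, 0.5318], E[r] = 0.7449, γ^t·E[r] = 0.395864, running G = 4.243052

G = 4.2431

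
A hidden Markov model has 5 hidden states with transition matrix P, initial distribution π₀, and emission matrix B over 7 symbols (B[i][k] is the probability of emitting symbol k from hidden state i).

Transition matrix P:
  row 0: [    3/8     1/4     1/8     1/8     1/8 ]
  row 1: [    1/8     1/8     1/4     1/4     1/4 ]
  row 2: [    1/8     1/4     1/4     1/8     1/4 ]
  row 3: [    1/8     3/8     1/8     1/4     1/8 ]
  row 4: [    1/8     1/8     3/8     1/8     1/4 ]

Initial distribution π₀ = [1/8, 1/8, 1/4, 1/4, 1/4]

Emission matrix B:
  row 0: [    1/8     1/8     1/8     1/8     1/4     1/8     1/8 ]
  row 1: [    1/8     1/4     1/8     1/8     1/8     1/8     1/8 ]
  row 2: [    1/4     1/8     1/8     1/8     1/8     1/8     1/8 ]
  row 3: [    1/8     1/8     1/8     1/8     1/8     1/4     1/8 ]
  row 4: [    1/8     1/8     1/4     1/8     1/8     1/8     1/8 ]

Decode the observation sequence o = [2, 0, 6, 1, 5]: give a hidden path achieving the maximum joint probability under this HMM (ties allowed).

path = [4, 2, 2, 1, 3]

t=0: δ = [1.562e-02, 1.562e-02, 3.125e-02, 3.125e-02, 6.250e-02]  (obs o_0=2)
t=1: δ = [9.766e-04, 1.465e-03, 5.859e-03, 9.766e-04, 1.953e-03]  ψ = [4, 3, 4, 3, 4]  (obs o_1=0)
t=2: δ = [9.155e-05, 1.831e-04, 1.831e-04, 9.155e-05, 1.831e-04]  ψ = [2, 2, 2, 2, 2]  (obs o_2=6)
t=3: δ = [4.292e-06, 1.144e-05, 8.583e-06, 5.722e-06, 5.722e-06]  ψ = [0, 2, 4, 1, 1]  (obs o_3=1)
t=4: δ = [2.012e-07, 2.682e-07, 3.576e-07, 7.153e-07, 3.576e-07]  ψ = [0, 2, 1, 1, 1]  (obs o_4=5)
backtrack: best end state = 3; path = [4, 2, 2, 1, 3]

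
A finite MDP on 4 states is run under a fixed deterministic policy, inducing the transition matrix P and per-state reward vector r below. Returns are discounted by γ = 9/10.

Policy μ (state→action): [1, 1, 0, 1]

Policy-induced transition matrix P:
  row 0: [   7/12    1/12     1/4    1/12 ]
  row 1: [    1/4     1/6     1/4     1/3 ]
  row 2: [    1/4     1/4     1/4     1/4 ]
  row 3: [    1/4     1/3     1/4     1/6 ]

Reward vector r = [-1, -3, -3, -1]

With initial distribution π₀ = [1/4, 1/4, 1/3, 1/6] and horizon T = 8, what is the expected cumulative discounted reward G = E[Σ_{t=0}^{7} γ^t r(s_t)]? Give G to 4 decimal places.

G = -11.0131

t=0: π = [0.2500, 0.2500, 0.3333, 0.1667], E[r] = -2.1667, γ^t·E[r] = -2.166667, running G = -2.166667
t=1: π = [0.3333, 0.2014, 0.2500, 0.2153], E[r] = -1.9028, γ^t·E[r] = -1.712500, running G = -3.879167
t=2: π = [0.3611, 0.1956, 0.2500, 0.1933], E[r] = -1.8912, γ^t·E[r] = -1.531875, running G = -5.411042
t=3: π = [0.3704, 0.1896, 0.2500, 0.1900], E[r] = -1.8792, γ^t·E[r] = -1.369969, running G = -6.781010
t=4: π = [0.3735, 0.1883, 0.2500, 0.1882], E[r] = -1.8766, γ^t·E[r] = -1.231242, running G = -8.012253
t=5: π = [0.3745, 0.1878, 0.2500, 0.1878], E[r] = -1.8755, γ^t·E[r] = -1.107466, running G = -9.119719
t=6: π = [0.3748, 0.1876, 0.2500, 0.1876], E[r] = -1.8752, γ^t·E[r] = -0.996544, running G = -10.116263
t=7: π = [0.3749, 0.1875, 0.2500, 0.1875], E[r] = -1.8751, γ^t·E[r] = -0.896834, running G = -11.013097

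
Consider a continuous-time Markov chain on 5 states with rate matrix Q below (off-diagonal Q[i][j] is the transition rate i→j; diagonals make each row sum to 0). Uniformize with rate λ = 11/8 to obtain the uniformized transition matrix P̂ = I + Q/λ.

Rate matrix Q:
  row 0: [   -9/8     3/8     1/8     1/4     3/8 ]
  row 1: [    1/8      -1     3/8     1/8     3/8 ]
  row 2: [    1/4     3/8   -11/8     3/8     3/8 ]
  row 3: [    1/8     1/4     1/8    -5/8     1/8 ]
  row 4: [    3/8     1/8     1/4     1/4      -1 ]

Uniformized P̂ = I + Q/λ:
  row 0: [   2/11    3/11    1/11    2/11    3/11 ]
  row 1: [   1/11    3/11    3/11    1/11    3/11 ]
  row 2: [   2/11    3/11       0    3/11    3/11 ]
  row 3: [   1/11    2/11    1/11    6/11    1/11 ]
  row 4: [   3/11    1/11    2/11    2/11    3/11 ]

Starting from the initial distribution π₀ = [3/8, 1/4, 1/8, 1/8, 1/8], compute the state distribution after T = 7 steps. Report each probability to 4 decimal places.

t=0: π = [0.3750, 0.2500, 0.1250, 0.1250, 0.1250]
t=1: π = [0.1591, 0.2386, 0.1364, 0.2159, 0.2500]
t=2: π = [0.1632, 0.2076, 0.1446, 0.2510, 0.2335]
t=3: π = [0.1613, 0.2075, 0.1367, 0.2674, 0.2271]
t=4: π = [0.1593, 0.2071, 0.1368, 0.2726, 0.2241]
t=5: π = [0.1586, 0.2072, 0.1365, 0.2746, 0.2232]
t=6: π = [0.1583, 0.2072, 0.1365, 0.2752, 0.2228]
t=7: π = [0.1582, 0.2072, 0.1364, 0.2755, 0.2227]

π = [0.1582, 0.2072, 0.1364, 0.2755, 0.2227]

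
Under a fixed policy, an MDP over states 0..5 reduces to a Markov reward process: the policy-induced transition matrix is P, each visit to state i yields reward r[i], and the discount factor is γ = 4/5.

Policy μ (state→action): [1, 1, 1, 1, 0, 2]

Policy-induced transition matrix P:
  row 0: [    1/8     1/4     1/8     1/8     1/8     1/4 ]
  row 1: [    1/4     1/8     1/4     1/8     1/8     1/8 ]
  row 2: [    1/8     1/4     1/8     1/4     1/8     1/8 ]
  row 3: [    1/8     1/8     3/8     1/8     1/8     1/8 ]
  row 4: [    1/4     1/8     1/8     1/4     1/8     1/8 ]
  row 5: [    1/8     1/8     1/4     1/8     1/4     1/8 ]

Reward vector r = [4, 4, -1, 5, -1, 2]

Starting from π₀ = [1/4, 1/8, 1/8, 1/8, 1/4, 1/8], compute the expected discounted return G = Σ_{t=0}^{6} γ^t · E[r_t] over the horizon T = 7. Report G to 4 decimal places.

G = 8.3400

t=0: π = [0.2500, 0.1250, 0.1250, 0.1250, 0.2500, 0.1250], E[r] = 2.0000, γ^t·E[r] = 2.000000, running G = 2.000000
t=1: π = [0.1719, 0.1719, 0.1875, 0.1719, 0.1406, 0.1563], E[r] = 2.2188, γ^t·E[r] = 1.775000, running G = 3.775000
t=2: π = [0.1641, 0.1699, 0.2090, 0.1660, 0.1445, 0.1465], E[r] = 2.1055, γ^t·E[r] = 1.347500, running G = 5.122500
t=3: π = [0.1643, 0.1716, 0.2061, 0.1692, 0.1433, 0.1455], E[r] = 2.1313, γ^t·E[r] = 1.091250, running G = 6.213750
t=4: π = [0.1644, 0.1713, 0.2069, 0.1687, 0.1432, 0.1455], E[r] = 2.1270, γ^t·E[r] = 0.871200, running G = 7.084950
t=5: π = [0.1643, 0.1714, 0.2068, 0.1688, 0.1432, 0.1455], E[r] = 2.1279, γ^t·E[r] = 0.697255, running G = 7.782205
t=6: π = [0.1643, 0.1714, 0.2068, 0.1687, 0.1432, 0.1455], E[r] = 2.1276, γ^t·E[r] = 0.557749, running G = 8.339954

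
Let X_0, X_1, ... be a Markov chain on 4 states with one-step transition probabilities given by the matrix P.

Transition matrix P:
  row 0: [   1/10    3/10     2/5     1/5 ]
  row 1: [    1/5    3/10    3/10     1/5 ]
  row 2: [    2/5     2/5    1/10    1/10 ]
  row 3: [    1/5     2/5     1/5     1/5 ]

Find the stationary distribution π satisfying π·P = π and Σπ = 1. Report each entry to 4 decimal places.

π = [0.2281, 0.3429, 0.2545, 0.1746]

Balance equations π_j = Σ_i π_i·P[i][j]:
  π_0 = 1/10·π_0 + 1/5·π_1 + 2/5·π_2 + 1/5·π_3
  π_1 = 3/10·π_0 + 3/10·π_1 + 2/5·π_2 + 2/5·π_3
  π_2 = 2/5·π_0 + 3/10·π_1 + 1/10·π_2 + 1/5·π_3
  normalize: π_0 + π_1 + π_2 + π_3 = 1
Solving the linear system gives exactly π = [294/1289, 442/1289, 328/1289, 225/1289].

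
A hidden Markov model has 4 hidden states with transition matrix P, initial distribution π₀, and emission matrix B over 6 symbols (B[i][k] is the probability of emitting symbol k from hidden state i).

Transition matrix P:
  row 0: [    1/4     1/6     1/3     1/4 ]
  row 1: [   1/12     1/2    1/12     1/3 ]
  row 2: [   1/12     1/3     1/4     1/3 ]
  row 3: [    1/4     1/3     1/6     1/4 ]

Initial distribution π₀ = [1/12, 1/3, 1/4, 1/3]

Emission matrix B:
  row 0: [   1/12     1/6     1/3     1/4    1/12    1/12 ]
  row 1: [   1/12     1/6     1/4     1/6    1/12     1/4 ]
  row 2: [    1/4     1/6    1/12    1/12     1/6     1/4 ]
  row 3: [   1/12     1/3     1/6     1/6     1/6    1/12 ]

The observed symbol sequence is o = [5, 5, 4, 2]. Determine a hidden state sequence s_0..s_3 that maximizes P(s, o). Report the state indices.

path = [1, 1, 1, 1]

t=0: δ = [6.944e-03, 8.333e-02, 6.250e-02, 2.778e-02]  (obs o_0=5)
t=1: δ = [5.787e-04, 1.042e-02, 3.906e-03, 2.315e-03]  ψ = [1, 1, 2, 1]  (obs o_1=5)
t=2: δ = [7.234e-05, 4.340e-04, 1.628e-04, 5.787e-04]  ψ = [1, 1, 2, 1]  (obs o_2=4)
t=3: δ = [4.823e-05, 5.425e-05, 8.038e-06, 2.411e-05]  ψ = [3, 1, 3, 1]  (obs o_3=2)
backtrack: best end state = 1; path = [1, 1, 1, 1]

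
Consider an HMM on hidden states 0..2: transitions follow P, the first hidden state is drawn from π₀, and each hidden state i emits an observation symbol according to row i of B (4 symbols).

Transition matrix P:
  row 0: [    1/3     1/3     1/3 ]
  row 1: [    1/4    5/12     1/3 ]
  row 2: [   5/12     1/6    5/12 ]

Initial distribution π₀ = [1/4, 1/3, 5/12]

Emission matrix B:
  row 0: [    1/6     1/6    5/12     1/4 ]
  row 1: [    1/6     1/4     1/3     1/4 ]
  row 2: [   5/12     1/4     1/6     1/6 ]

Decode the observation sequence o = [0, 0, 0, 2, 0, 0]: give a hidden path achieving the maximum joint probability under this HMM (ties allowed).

path = [2, 2, 2, 0, 2, 2]

t=0: δ = [4.167e-02, 5.556e-02, 1.736e-01]  (obs o_0=0)
t=1: δ = [1.206e-02, 4.823e-03, 3.014e-02]  ψ = [2, 2, 2]  (obs o_1=0)
t=2: δ = [2.093e-03, 8.372e-04, 5.233e-03]  ψ = [2, 2, 2]  (obs o_2=0)
t=3: δ = [9.085e-04, 2.907e-04, 3.634e-04]  ψ = [2, 2, 2]  (obs o_3=2)
t=4: δ = [5.047e-05, 5.047e-05, 1.262e-04]  ψ = [0, 0, 0]  (obs o_4=0)
t=5: δ = [8.762e-06, 3.505e-06, 2.191e-05]  ψ = [2, 1, 2]  (obs o_5=0)
backtrack: best end state = 2; path = [2, 2, 2, 0, 2, 2]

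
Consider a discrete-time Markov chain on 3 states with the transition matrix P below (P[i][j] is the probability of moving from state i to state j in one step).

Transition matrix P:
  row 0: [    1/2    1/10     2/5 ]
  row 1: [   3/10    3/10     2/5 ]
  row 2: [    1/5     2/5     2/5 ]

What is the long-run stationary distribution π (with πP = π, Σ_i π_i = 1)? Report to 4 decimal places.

Balance equations π_j = Σ_i π_i·P[i][j]:
  π_0 = 1/2·π_0 + 3/10·π_1 + 1/5·π_2
  π_1 = 1/10·π_0 + 3/10·π_1 + 2/5·π_2
  normalize: π_0 + π_1 + π_2 = 1
Solving the linear system gives exactly π = [13/40, 11/40, 2/5].

π = [0.3250, 0.2750, 0.4000]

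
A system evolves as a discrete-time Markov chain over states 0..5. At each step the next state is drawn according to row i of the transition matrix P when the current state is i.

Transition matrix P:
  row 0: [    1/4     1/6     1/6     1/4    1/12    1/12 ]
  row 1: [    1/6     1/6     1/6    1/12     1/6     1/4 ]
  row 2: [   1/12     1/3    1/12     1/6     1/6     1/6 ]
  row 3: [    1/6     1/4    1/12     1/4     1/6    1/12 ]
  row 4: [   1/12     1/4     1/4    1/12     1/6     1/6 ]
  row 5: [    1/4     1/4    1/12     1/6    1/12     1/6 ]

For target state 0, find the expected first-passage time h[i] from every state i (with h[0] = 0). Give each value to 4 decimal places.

h = [0.0000, 6.3288, 6.8643, 6.3895, 6.9484, 5.7578]

First-step conditioning: h[0] = 0; for i ≠ 0, h[i] = 1 + Σ_k P[i][k]·h[k].
  h[1] = 1 + 1/6·h[1] + 1/6·h[2] + 1/12·h[3] + 1/6·h[4] + 1/4·h[5]
  h[2] = 1 + 1/3·h[1] + 1/12·h[2] + 1/6·h[3] + 1/6·h[4] + 1/6·h[5]
  h[3] = 1 + 1/4·h[1] + 1/12·h[2] + 1/4·h[3] + 1/6·h[4] + 1/12·h[5]
  h[4] = 1 + 1/4·h[1] + 1/4·h[2] + 1/12·h[3] + 1/6·h[4] + 1/6·h[5]
  h[5] = 1 + 1/4·h[1] + 1/12·h[2] + 1/6·h[3] + 1/12·h[4] + 1/6·h[5]
Solving the 5×5 linear system over states ≠ 0 gives exactly h = [0, 245388/38773, 266148/38773, 247740/38773, 269412/38773, 223248/38773] (h[0] = 0 is the target).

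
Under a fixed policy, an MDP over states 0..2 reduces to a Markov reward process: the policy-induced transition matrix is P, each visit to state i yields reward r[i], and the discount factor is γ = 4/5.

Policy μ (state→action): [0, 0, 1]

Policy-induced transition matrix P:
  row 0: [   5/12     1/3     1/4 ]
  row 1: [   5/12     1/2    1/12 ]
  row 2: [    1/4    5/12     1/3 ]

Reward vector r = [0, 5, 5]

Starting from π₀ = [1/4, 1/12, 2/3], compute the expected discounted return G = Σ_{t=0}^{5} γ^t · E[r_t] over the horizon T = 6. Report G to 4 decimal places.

G = 12.4027

t=0: π = [0.2500, 0.0833, 0.6667], E[r] = 3.7500, γ^t·E[r] = 3.750000, running G = 3.750000
t=1: π = [0.3056, 0.4028, 0.2917], E[r] = 3.4722, γ^t·E[r] = 2.777778, running G = 6.527778
t=2: π = [0.3681, 0.4248, 0.2072], E[r] = 3.1597, γ^t·E[r] = 2.022222, running G = 8.550000
t=3: π = [0.3821, 0.4214, 0.1965], E[r] = 3.0893, γ^t·E[r] = 1.581728, running G = 10.131728
t=4: π = [0.3839, 0.4199, 0.1961], E[r] = 3.0804, γ^t·E[r] = 1.261728, running G = 11.393457
t=5: π = [0.3840, 0.4197, 0.1964], E[r] = 3.0801, γ^t·E[r] = 1.009293, running G = 12.402750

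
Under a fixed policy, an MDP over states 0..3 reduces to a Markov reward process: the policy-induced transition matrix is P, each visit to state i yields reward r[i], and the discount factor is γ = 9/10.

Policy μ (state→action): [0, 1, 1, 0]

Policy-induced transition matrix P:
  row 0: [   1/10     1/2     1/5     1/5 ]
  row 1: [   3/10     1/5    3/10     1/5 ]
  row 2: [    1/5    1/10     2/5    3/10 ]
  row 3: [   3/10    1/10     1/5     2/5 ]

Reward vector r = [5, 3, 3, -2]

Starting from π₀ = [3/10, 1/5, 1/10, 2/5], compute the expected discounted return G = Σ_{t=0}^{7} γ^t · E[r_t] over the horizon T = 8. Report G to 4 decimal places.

G = 11.1373

t=0: π = [0.3000, 0.2000, 0.1000, 0.4000], E[r] = 1.6000, γ^t·E[r] = 1.600000, running G = 1.600000
t=1: π = [0.2300, 0.2400, 0.2400, 0.2900], E[r] = 2.0100, γ^t·E[r] = 1.809000, running G = 3.409000
t=2: π = [0.2300, 0.2160, 0.2720, 0.2820], E[r] = 2.0500, γ^t·E[r] = 1.660500, running G = 5.069500
t=3: π = [0.2268, 0.2136, 0.2760, 0.2836], E[r] = 2.0356, γ^t·E[r] = 1.483952, running G = 6.553452
t=4: π = [0.2270, 0.2121, 0.2766, 0.2843], E[r] = 2.0325, γ^t·E[r] = 1.333510, running G = 7.886963
t=5: π = [0.2269, 0.2120, 0.2765, 0.2845], E[r] = 2.0313, γ^t·E[r] = 1.199446, running G = 9.086408
t=6: π = [0.2270, 0.2120, 0.2765, 0.2846], E[r] = 2.0311, γ^t·E[r] = 1.079432, running G = 10.165840
t=7: π = [0.2270, 0.2120, 0.2765, 0.2846], E[r] = 2.0311, γ^t·E[r] = 0.971471, running G = 11.137312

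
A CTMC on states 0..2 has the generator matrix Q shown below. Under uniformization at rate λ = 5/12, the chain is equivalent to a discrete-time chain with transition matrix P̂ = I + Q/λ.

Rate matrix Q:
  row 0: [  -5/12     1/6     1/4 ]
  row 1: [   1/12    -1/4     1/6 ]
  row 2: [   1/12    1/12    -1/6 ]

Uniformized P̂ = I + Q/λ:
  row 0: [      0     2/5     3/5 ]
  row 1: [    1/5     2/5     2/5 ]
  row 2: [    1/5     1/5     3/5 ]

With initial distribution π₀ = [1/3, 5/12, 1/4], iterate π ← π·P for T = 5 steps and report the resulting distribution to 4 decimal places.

t=0: π = [0.3333, 0.4167, 0.2500]
t=1: π = [0.1333, 0.3500, 0.5167]
t=2: π = [0.1733, 0.2967, 0.5300]
t=3: π = [0.1653, 0.2940, 0.5407]
t=4: π = [0.1669, 0.2919, 0.5412]
t=5: π = [0.1666, 0.2918, 0.5416]

π = [0.1666, 0.2918, 0.5416]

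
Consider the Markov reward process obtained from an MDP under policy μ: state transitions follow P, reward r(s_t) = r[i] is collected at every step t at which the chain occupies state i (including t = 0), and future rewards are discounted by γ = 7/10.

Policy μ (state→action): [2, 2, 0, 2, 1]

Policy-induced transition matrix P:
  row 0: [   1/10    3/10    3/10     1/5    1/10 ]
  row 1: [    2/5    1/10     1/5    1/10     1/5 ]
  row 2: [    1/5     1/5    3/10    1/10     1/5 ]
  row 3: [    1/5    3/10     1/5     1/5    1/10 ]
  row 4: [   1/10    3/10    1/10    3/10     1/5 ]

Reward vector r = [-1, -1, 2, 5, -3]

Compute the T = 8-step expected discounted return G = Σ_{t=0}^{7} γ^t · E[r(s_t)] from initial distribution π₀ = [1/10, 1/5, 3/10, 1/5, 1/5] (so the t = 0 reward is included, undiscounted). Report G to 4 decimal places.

t=0: π = [0.1000, 0.2000, 0.3000, 0.2000, 0.2000], E[r] = 0.7000, γ^t·E[r] = 0.700000, running G = 0.700000
t=1: π = [0.2100, 0.2300, 0.2200, 0.1700, 0.1700], E[r] = 0.3400, γ^t·E[r] = 0.238000, running G = 0.938000
t=2: π = [0.2080, 0.2320, 0.2260, 0.1720, 0.1620], E[r] = 0.3860, γ^t·E[r] = 0.189140, running G = 1.127140
t=3: π = [0.2094, 0.2310, 0.2272, 0.1704, 0.1620], E[r] = 0.3800, γ^t·E[r] = 0.130340, running G = 1.257480
t=4: π = [0.2091, 0.2311, 0.2275, 0.1704, 0.1620], E[r] = 0.3806, γ^t·E[r] = 0.091387, running G = 1.348867
t=5: π = [0.2091, 0.2310, 0.2275, 0.1703, 0.1621], E[r] = 0.3803, γ^t·E[r] = 0.063921, running G = 1.412788
t=6: π = [0.2091, 0.2310, 0.2275, 0.1704, 0.1621], E[r] = 0.3804, γ^t·E[r] = 0.044752, running G = 1.457540
t=7: π = [0.2091, 0.2310, 0.2274, 0.1704, 0.1621], E[r] = 0.3804, γ^t·E[r] = 0.031325, running G = 1.488865

G = 1.4889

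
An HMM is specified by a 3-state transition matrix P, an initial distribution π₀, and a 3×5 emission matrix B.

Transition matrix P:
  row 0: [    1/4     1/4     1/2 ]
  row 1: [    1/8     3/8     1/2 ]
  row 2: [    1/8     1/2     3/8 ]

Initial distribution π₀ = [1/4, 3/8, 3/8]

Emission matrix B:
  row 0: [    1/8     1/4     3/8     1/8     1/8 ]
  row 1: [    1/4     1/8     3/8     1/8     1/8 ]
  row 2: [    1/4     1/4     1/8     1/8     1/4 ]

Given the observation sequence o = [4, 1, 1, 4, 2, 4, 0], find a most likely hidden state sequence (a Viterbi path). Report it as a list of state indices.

t=0: δ = [3.125e-02, 4.688e-02, 9.375e-02]  (obs o_0=4)
t=1: δ = [2.930e-03, 5.859e-03, 8.789e-03]  ψ = [2, 2, 2]  (obs o_1=1)
t=2: δ = [2.747e-04, 5.493e-04, 8.240e-04]  ψ = [2, 2, 2]  (obs o_2=1)
t=3: δ = [1.287e-05, 5.150e-05, 7.725e-05]  ψ = [2, 2, 2]  (obs o_3=4)
t=4: δ = [3.621e-06, 1.448e-05, 3.621e-06]  ψ = [2, 2, 2]  (obs o_4=2)
t=5: δ = [2.263e-07, 6.789e-07, 1.810e-06]  ψ = [1, 1, 1]  (obs o_5=4)
t=6: δ = [2.829e-08, 2.263e-07, 1.697e-07]  ψ = [2, 2, 2]  (obs o_6=0)
backtrack: best end state = 1; path = [2, 2, 2, 2, 1, 2, 1]

path = [2, 2, 2, 2, 1, 2, 1]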